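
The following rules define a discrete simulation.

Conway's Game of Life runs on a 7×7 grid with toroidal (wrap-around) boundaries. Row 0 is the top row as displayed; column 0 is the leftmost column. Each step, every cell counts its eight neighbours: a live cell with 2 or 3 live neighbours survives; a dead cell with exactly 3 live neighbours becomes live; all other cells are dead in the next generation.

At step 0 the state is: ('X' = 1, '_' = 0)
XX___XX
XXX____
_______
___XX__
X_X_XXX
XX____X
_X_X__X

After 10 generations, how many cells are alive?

4

step 0: XX___XX
XXX____
_______
___XX__
X_X_XXX
XX____X
_X_X__X
step 1: _____X_
__X____
_XXX___
___XX_X
__X_X__
___XX__
_______
step 2: _______
_XXX___
_X__X__
_X__XX_
__X____
___XX__
____X__
step 3: __XX___
_XXX___
XX__XX_
_XXXXX_
__X__X_
___XX__
___XX__
step 4: _X_____
X______
X____XX
X______
_X___X_
__X__X_
_______
step 5: _______
XX_____
XX_____
XX___X_
_X____X
_______
_______
step 6: _______
XX_____
__X____
__X____
_X____X
_______
_______
step 7: _______
_X_____
__X____
_XX____
_______
_______
_______
step 8: _______
_______
__X____
_XX____
_______
_______
_______
step 9: _______
_______
_XX____
_XX____
_______
_______
_______
step 10: _______
_______
_XX____
_XX____
_______
_______
_______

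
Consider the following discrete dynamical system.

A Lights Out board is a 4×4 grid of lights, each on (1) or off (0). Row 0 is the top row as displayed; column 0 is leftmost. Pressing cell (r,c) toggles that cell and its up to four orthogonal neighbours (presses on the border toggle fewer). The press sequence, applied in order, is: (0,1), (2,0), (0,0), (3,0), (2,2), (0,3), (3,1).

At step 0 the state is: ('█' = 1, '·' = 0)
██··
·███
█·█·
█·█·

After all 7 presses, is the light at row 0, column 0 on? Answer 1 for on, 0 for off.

[0] ██··
·███
█·█·
█·█·
[1] ··█·
··██
█·█·
█·█·
[2] ··█·
█·██
·██·
··█·
[3] ███·
··██
·██·
··█·
[4] ███·
··██
███·
███·
[5] ███·
···█
█··█
██··
[6] ██·█
····
█··█
██··
[7] ██·█
····
██·█
··█·

1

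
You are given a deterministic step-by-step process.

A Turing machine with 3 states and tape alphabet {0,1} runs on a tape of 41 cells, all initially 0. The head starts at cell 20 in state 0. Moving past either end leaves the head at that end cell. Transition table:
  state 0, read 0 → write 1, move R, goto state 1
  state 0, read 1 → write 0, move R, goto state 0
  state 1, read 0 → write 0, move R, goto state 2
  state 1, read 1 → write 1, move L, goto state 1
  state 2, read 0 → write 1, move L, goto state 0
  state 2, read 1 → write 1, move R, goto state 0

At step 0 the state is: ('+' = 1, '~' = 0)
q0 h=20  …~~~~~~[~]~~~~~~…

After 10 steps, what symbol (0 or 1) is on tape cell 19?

0

0) q0 h=20  …~~~~~~[~]~~~~~~…
1) q1 h=21  …~~~~~+[~]~~~~~~…
2) q2 h=22  …~~~~+~[~]~~~~~~…
3) q0 h=21  …~~~~~+[~]+~~~~~…
4) q1 h=22  …~~~~++[+]~~~~~~…
5) q1 h=21  …~~~~~+[+]+~~~~~…
6) q1 h=20  …~~~~~~[+]++~~~~…
7) q1 h=19  …~~~~~~[~]+++~~~…
8) q2 h=20  …~~~~~~[+]++~~~~…
9) q0 h=21  …~~~~~+[+]+~~~~~…
10) q0 h=22  …~~~~+~[+]~~~~~~…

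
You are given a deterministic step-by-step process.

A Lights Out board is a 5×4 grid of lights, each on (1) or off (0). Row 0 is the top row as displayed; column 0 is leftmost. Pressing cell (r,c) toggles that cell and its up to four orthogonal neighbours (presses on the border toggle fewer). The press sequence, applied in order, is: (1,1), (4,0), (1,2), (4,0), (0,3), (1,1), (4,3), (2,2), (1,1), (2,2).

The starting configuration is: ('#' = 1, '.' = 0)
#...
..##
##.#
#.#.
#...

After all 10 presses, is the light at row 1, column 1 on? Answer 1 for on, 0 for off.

t=0: #...
..##
##.#
#.#.
#...
t=1: ##..
##.#
#..#
#.#.
#...
t=2: ##..
##.#
#..#
..#.
.#..
t=3: ###.
#.#.
#.##
..#.
.#..
t=4: ###.
#.#.
#.##
#.#.
#...
t=5: ##.#
#.##
#.##
#.#.
#...
t=6: #..#
.#.#
####
#.#.
#...
t=7: #..#
.#.#
####
#.##
#.##
t=8: #..#
.###
#...
#..#
#.##
t=9: ##.#
#..#
##..
#..#
#.##
t=10: ##.#
#.##
#.##
#.##
#.##

0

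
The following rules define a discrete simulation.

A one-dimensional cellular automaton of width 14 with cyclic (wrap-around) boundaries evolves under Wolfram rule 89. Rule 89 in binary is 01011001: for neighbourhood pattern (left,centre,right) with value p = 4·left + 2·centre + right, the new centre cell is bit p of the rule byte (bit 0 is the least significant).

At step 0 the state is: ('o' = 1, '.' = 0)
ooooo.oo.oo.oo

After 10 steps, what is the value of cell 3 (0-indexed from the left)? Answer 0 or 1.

k=0  ooooo.oo.oo.oo
k=1  ....o.oo.oo.o.
k=2  ooo...oo.oo..o
k=3  ..ooo.oo.ooo.o
k=4  o.o.o.oo.o.o..
k=5  ......oo....o.
k=6  ooooo.ooooo..o
k=7  ....o.o...oo.o
k=8  ooo....oo.oo..
k=9  o.oooo.oo.ooo.
k=10  ..o..o.oo.o.o.

0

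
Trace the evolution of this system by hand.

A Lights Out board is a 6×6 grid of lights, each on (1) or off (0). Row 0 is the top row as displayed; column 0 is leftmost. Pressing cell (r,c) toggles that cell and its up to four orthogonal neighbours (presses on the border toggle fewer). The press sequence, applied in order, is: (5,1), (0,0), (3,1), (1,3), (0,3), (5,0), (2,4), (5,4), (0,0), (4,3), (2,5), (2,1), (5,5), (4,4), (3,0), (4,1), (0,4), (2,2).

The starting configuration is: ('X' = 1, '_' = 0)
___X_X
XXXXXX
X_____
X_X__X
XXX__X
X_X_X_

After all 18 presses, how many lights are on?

step 0: ___X_X
XXXXXX
X_____
X_X__X
XXX__X
X_X_X_
step 1: ___X_X
XXXXXX
X_____
X_X__X
X_X__X
_X__X_
step 2: XX_X_X
_XXXXX
X_____
X_X__X
X_X__X
_X__X_
step 3: XX_X_X
_XXXXX
XX____
_X___X
XXX__X
_X__X_
step 4: XX___X
_X___X
XX_X__
_X___X
XXX__X
_X__X_
step 5: XXXXXX
_X_X_X
XX_X__
_X___X
XXX__X
_X__X_
step 6: XXXXXX
_X_X_X
XX_X__
_X___X
_XX__X
X___X_
step 7: XXXXXX
_X_XXX
XX__XX
_X__XX
_XX__X
X___X_
step 8: XXXXXX
_X_XXX
XX__XX
_X__XX
_XX_XX
X__X_X
step 9: __XXXX
XX_XXX
XX__XX
_X__XX
_XX_XX
X__X_X
step 10: __XXXX
XX_XXX
XX__XX
_X_XXX
_X_X_X
X____X
step 11: __XXXX
XX_XX_
XX____
_X_XX_
_X_X_X
X____X
step 12: __XXXX
X__XX_
__X___
___XX_
_X_X_X
X____X
step 13: __XXXX
X__XX_
__X___
___XX_
_X_X__
X___X_
step 14: __XXXX
X__XX_
__X___
___X__
_X__XX
X_____
step 15: __XXXX
X__XX_
X_X___
XX_X__
XX__XX
X_____
step 16: __XXXX
X__XX_
X_X___
X__X__
__X_XX
XX____
step 17: __X___
X__X__
X_X___
X__X__
__X_XX
XX____
step 18: __X___
X_XX__
XX_X__
X_XX__
__X_XX
XX____

15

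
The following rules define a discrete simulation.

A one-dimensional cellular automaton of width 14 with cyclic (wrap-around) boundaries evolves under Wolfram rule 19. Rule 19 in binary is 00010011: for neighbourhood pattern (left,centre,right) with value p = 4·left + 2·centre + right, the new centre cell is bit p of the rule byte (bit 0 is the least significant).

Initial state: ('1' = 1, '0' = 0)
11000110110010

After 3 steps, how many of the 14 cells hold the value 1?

5

k=0  11000110110010
k=1  00111000001100
k=2  11000111110011
k=3  00111000001100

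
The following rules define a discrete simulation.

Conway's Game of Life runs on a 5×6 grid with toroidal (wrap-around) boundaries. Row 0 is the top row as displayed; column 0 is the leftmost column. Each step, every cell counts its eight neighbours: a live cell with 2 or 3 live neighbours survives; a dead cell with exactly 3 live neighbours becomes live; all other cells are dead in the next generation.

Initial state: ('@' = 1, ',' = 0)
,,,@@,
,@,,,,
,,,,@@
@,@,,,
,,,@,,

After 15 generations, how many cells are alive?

9

step 0: ,,,@@,
,@,,,,
,,,,@@
@,@,,,
,,,@,,
step 1: ,,@@@,
,,,@,@
@@,,,@
,,,@@@
,,@@@,
step 2: ,,,,,@
,@,@,@
,,@@,,
,@,,,,
,,,,,,
step 3: @,,,@,
@,,@,,
@@,@@,
,,@,,,
,,,,,,
step 4: ,,,,,@
@,@@,,
@@,@@@
,@@@,,
,,,,,,
step 5: ,,,,,,
,,@@,,
,,,,,@
,@,@,@
,,@,,,
step 6: ,,@@,,
,,,,,,
@,,@,,
@,@,@,
,,@,,,
step 7: ,,@@,,
,,@@,,
,@,@,@
,,@,,@
,,@,,,
step 8: ,@,,,,
,@,,,,
@@,@,,
@@@@@,
,@@,,,
step 9: @@,,,,
,@,,,,
,,,@@@
,,,,@@
,,,,,,
step 10: @@,,,,
,@@,@@
@,,@,@
,,,@,@
@,,,,@
step 11: ,,@,@,
,,@@@,
,@,@,,
,,,,,,
,@,,@@
step 12: ,@@,,,
,@,,@,
,,,@@,
@,@,@,
,,,@@@
step 13: @@@,,@
,@,,@,
,@@,@,
,,@,,,
@,,,@@
step 14: ,,@@,,
,,,,@,
,@@,,,
@,@,@,
,,@@@,
step 15: ,,@,,,
,@,,,,
,@@,,@
,,,,@@
,,,,@@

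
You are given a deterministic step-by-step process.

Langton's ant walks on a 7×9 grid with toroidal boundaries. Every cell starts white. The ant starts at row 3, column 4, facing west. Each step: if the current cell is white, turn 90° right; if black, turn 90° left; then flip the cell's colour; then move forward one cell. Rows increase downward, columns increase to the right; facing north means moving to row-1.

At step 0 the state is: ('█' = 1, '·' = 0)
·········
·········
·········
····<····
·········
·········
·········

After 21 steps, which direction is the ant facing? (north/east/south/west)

south

gen 0: ·········
·········
·········
····<····
·········
·········
·········
gen 1: ·········
·········
····^····
····█····
·········
·········
·········
gen 2: ·········
·········
····█>···
····█····
·········
·········
·········
gen 3: ·········
·········
····██···
····█v···
·········
·········
·········
gen 4: ·········
·········
····██···
····<█···
·········
·········
·········
gen 5: ·········
·········
····██···
·····█···
····v····
·········
·········
gen 6: ·········
·········
····██···
·····█···
···<█····
·········
·········
gen 7: ·········
·········
····██···
···^·█···
···██····
·········
·········
gen 8: ·········
·········
····██···
···█>█···
···██····
·········
·········
gen 9: ·········
·········
····██···
···███···
···█v····
·········
·········
gen 10: ·········
·········
····██···
···███···
···█·>···
·········
·········
gen 11: ·········
·········
····██···
···███···
···█·█···
·····v···
·········
gen 12: ·········
·········
····██···
···███···
···█·█···
····<█···
·········
gen 13: ·········
·········
····██···
···███···
···█^█···
····██···
·········
gen 14: ·········
·········
····██···
···███···
···██>···
····██···
·········
gen 15: ·········
·········
····██···
···██^···
···██····
····██···
·········
gen 16: ·········
·········
····██···
···█<····
···██····
····██···
·········
gen 17: ·········
·········
····██···
···█·····
···█v····
····██···
·········
gen 18: ·········
·········
····██···
···█·····
···█·>···
····██···
·········
gen 19: ·········
·········
····██···
···█·····
···█·█···
····█v···
·········
gen 20: ·········
·········
····██···
···█·····
···█·█···
····█·>··
·········
gen 21: ·········
·········
····██···
···█·····
···█·█···
····█·█··
······v··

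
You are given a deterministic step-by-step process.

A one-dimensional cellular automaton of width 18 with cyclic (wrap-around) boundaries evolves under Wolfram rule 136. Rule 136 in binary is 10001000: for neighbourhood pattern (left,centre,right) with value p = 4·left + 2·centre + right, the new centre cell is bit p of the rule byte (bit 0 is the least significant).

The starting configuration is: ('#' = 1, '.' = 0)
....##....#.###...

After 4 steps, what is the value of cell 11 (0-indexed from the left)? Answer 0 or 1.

0

gen 0: ....##....#.###...
gen 1: ....#.......##....
gen 2: ............#.....
gen 3: ..................
gen 4: ..................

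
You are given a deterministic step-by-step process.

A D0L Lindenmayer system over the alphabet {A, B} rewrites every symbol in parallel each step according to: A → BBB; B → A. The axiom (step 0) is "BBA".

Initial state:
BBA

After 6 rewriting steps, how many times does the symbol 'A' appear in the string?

27

gen 0: BBA
gen 1: AABBB
gen 2: BBBBBBAAA
gen 3: AAAAAABBBBBBBBB
gen 4: BBBBBBBBBBBBBBBBBBAAAAAAAAA
gen 5: AAAAAAAAAAAAAAAAAABBBBBBBBBBBBBBBBBBBBBBBBBBB
gen 6: BBBBBBBBBBBBBBBBBBBBBBBBBBBBBBBBBBBBBBBBBBBBBBBBBBBBBBAAAAAAAAAAAAAAAAAAAAAAAAAAA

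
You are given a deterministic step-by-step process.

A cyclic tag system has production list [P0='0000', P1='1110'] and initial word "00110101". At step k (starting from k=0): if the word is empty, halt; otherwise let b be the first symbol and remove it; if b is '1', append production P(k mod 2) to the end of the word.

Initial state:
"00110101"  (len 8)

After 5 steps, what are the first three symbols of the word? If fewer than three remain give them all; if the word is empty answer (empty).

101

[0] "00110101"  (len 8)
[1] "0110101"  (len 7)
[2] "110101"  (len 6)
[3] "101010000"  (len 9)
[4] "010100001110"  (len 12)
[5] "10100001110"  (len 11)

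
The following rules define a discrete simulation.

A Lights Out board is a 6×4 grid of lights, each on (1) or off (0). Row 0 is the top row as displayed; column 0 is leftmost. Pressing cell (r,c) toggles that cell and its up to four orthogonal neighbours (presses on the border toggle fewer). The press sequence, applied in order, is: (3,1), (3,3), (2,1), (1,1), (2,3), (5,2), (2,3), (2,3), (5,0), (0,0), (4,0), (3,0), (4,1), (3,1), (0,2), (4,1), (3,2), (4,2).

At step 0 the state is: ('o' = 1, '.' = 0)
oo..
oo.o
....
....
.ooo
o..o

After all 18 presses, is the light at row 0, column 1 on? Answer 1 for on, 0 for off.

0

0) oo..
oo.o
....
....
.ooo
o..o
1) oo..
oo.o
.o..
ooo.
..oo
o..o
2) oo..
oo.o
.o.o
oo.o
..o.
o..o
3) oo..
o..o
o.oo
o..o
..o.
o..o
4) o...
.ooo
oooo
o..o
..o.
o..o
5) o...
.oo.
oo..
o...
..o.
o..o
6) o...
.oo.
oo..
o...
....
ooo.
7) o...
.ooo
oooo
o..o
....
ooo.
8) o...
.oo.
oo..
o...
....
ooo.
9) o...
.oo.
oo..
o...
o...
..o.
10) .o..
ooo.
oo..
o...
o...
..o.
11) .o..
ooo.
oo..
....
.o..
o.o.
12) .o..
ooo.
.o..
oo..
oo..
o.o.
13) .o..
ooo.
.o..
o...
..o.
ooo.
14) .o..
ooo.
....
.oo.
.oo.
ooo.
15) ..oo
oo..
....
.oo.
.oo.
ooo.
16) ..oo
oo..
....
..o.
o...
o.o.
17) ..oo
oo..
..o.
.o.o
o.o.
o.o.
18) ..oo
oo..
..o.
.ooo
oo.o
o...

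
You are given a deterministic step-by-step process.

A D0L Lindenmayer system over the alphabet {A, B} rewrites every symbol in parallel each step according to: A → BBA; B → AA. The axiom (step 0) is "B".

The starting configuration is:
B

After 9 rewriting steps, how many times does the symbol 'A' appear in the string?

2330

[0] B
[1] AA
[2] BBABBA
[3] AAAABBAAAAABBA
[4] BBABBABBABBAAAAABBABBABBABBABBAAAAABBA
[5] AAAABBAAAAABBAAAAABBAAAAABBABBABBABBABBAAAAABBAAAAABBAAAAABBAAAAABBAAAAABBABBABBABBABBAAAAABBA
[6] BBABBABBABBAAAAABBABBABBABBABBAAAAABBABBABBABBABBAAAAABBAB…ABBAAAAABBAAAAABBAAAAABBAAAAABBAAAAABBABBABBABBABBAAAAABBA  (len 246)
[7] AAAABBAAAAABBAAAAABBAAAAABBABBABBABBABBAAAAABBAAAAABBAAAAA…ABBAAAAABBAAAAABBAAAAABBAAAAABBAAAAABBABBABBABBABBAAAAABBA  (len 622)
[8] BBABBABBABBAAAAABBABBABBABBABBAAAAABBABBABBABBABBAAAAABBAB…ABBAAAAABBAAAAABBAAAAABBAAAAABBAAAAABBABBABBABBABBAAAAABBA  (len 1606)
[9] AAAABBAAAAABBAAAAABBAAAAABBABBABBABBABBAAAAABBAAAAABBAAAAA…ABBAAAAABBAAAAABBAAAAABBAAAAABBAAAAABBABBABBABBABBAAAAABBA  (len 4094)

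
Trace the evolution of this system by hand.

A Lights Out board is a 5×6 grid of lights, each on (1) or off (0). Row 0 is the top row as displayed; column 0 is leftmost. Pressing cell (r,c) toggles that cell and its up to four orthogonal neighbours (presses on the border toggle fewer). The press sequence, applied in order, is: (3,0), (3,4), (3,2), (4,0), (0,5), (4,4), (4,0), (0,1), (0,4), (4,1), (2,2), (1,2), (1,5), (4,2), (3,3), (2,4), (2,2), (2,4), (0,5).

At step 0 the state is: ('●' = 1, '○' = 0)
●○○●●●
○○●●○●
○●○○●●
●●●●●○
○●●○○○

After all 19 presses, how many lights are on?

9

k=0  ●○○●●●
○○●●○●
○●○○●●
●●●●●○
○●●○○○
k=1  ●○○●●●
○○●●○●
●●○○●●
○○●●●○
●●●○○○
k=2  ●○○●●●
○○●●○●
●●○○○●
○○●○○●
●●●○●○
k=3  ●○○●●●
○○●●○●
●●●○○●
○●○●○●
●●○○●○
k=4  ●○○●●●
○○●●○●
●●●○○●
●●○●○●
○○○○●○
k=5  ●○○●○○
○○●●○○
●●●○○●
●●○●○●
○○○○●○
k=6  ●○○●○○
○○●●○○
●●●○○●
●●○●●●
○○○●○●
k=7  ●○○●○○
○○●●○○
●●●○○●
○●○●●●
●●○●○●
k=8  ○●●●○○
○●●●○○
●●●○○●
○●○●●●
●●○●○●
k=9  ○●●○●●
○●●●●○
●●●○○●
○●○●●●
●●○●○●
k=10  ○●●○●●
○●●●●○
●●●○○●
○○○●●●
○○●●○●
k=11  ○●●○●●
○●○●●○
●○○●○●
○○●●●●
○○●●○●
k=12  ○●○○●●
○○●○●○
●○●●○●
○○●●●●
○○●●○●
k=13  ○●○○●○
○○●○○●
●○●●○○
○○●●●●
○○●●○●
k=14  ○●○○●○
○○●○○●
●○●●○○
○○○●●●
○●○○○●
k=15  ○●○○●○
○○●○○●
●○●○○○
○○●○○●
○●○●○●
k=16  ○●○○●○
○○●○●●
●○●●●●
○○●○●●
○●○●○●
k=17  ○●○○●○
○○○○●●
●●○○●●
○○○○●●
○●○●○●
k=18  ○●○○●○
○○○○○●
●●○●○○
○○○○○●
○●○●○●
k=19  ○●○○○●
○○○○○○
●●○●○○
○○○○○●
○●○●○●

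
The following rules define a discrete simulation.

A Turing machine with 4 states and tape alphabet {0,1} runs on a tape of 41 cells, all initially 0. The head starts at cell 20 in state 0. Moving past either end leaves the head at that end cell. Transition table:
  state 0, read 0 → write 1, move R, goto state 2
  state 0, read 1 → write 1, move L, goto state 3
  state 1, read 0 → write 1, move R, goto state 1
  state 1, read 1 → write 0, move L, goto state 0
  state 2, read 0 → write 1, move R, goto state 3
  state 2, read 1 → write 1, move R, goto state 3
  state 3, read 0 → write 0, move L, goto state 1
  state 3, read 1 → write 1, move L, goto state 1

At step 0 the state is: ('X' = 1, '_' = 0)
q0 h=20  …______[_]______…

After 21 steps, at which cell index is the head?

15

k=0  q0 h=20  …______[_]______…
k=1  q2 h=21  …_____X[_]______…
k=2  q3 h=22  …____XX[_]______…
k=3  q1 h=21  …_____X[X]______…
k=4  q0 h=20  …______[X]______…
k=5  q3 h=19  …______[_]X_____…
k=6  q1 h=18  …______[_]_X____…
k=7  q1 h=19  …_____X[_]X_____…
k=8  q1 h=20  …____XX[X]______…
k=9  q0 h=19  …_____X[X]______…
k=10  q3 h=18  …______[X]X_____…
k=11  q1 h=17  …______[_]XX____…
k=12  q1 h=18  …_____X[X]X_____…
k=13  q0 h=17  …______[X]_X____…
k=14  q3 h=16  …______[_]X_X___…
k=15  q1 h=15  …______[_]_X_X__…
k=16  q1 h=16  …_____X[_]X_X___…
k=17  q1 h=17  …____XX[X]_X____…
k=18  q0 h=16  …_____X[X]__X___…
k=19  q3 h=15  …______[X]X__X__…
k=20  q1 h=14  …______[_]XX__X_…
k=21  q1 h=15  …_____X[X]X__X__…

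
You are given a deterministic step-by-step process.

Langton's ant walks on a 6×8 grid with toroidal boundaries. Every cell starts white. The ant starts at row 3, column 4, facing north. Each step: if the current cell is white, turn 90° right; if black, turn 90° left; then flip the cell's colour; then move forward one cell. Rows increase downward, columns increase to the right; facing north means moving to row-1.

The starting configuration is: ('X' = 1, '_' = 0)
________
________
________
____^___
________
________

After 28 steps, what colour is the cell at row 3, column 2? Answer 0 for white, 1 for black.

1

t=0: ________
________
________
____^___
________
________
t=1: ________
________
________
____X>__
________
________
t=2: ________
________
________
____XX__
_____v__
________
t=3: ________
________
________
____XX__
____<X__
________
t=4: ________
________
________
____^X__
____XX__
________
t=5: ________
________
________
___<_X__
____XX__
________
t=6: ________
________
___^____
___X_X__
____XX__
________
t=7: ________
________
___X>___
___X_X__
____XX__
________
t=8: ________
________
___XX___
___XvX__
____XX__
________
t=9: ________
________
___XX___
___<XX__
____XX__
________
t=10: ________
________
___XX___
____XX__
___vXX__
________
t=11: ________
________
___XX___
____XX__
__<XXX__
________
t=12: ________
________
___XX___
__^_XX__
__XXXX__
________
t=13: ________
________
___XX___
__X>XX__
__XXXX__
________
t=14: ________
________
___XX___
__XXXX__
__XvXX__
________
t=15: ________
________
___XX___
__XXXX__
__X_>X__
________
t=16: ________
________
___XX___
__XX^X__
__X__X__
________
t=17: ________
________
___XX___
__X<_X__
__X__X__
________
t=18: ________
________
___XX___
__X__X__
__Xv_X__
________
t=19: ________
________
___XX___
__X__X__
__<X_X__
________
t=20: ________
________
___XX___
__X__X__
___X_X__
__v_____
t=21: ________
________
___XX___
__X__X__
___X_X__
_<X_____
t=22: ________
________
___XX___
__X__X__
_^_X_X__
_XX_____
t=23: ________
________
___XX___
__X__X__
_X>X_X__
_XX_____
t=24: ________
________
___XX___
__X__X__
_XXX_X__
_Xv_____
t=25: ________
________
___XX___
__X__X__
_XXX_X__
_X_>____
t=26: ___v____
________
___XX___
__X__X__
_XXX_X__
_X_X____
t=27: __<X____
________
___XX___
__X__X__
_XXX_X__
_X_X____
t=28: __XX____
________
___XX___
__X__X__
_XXX_X__
_X^X____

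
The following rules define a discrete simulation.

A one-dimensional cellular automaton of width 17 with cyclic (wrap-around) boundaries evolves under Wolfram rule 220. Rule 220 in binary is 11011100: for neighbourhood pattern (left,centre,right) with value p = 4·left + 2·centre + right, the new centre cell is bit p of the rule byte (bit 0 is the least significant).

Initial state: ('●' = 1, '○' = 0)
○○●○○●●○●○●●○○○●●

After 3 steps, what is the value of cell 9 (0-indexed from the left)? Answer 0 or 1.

0

t=0: ○○●○○●●○●○●●○○○●●
t=1: ●○●●○●●○●○●●●○○●●
t=2: ●○●●○●●○●○●●●●○●●
t=3: ●○●●○●●○●○●●●●○●●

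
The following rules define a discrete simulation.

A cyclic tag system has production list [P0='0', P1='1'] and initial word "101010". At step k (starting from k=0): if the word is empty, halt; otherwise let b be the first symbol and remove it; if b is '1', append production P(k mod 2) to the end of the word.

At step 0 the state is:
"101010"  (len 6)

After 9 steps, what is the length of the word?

0) "101010"  (len 6)
1) "010100"  (len 6)
2) "10100"  (len 5)
3) "01000"  (len 5)
4) "1000"  (len 4)
5) "0000"  (len 4)
6) "000"  (len 3)
7) "00"  (len 2)
8) "0"  (len 1)
9) (halted — word empty)

0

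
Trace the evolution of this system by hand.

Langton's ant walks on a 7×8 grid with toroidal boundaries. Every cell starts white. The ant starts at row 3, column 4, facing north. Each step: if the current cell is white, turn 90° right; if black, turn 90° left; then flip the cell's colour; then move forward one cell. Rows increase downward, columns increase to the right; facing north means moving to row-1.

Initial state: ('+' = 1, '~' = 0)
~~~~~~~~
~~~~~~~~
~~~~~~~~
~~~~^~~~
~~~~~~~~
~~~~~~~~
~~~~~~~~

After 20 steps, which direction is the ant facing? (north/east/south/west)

south

[0] ~~~~~~~~
~~~~~~~~
~~~~~~~~
~~~~^~~~
~~~~~~~~
~~~~~~~~
~~~~~~~~
[1] ~~~~~~~~
~~~~~~~~
~~~~~~~~
~~~~+>~~
~~~~~~~~
~~~~~~~~
~~~~~~~~
[2] ~~~~~~~~
~~~~~~~~
~~~~~~~~
~~~~++~~
~~~~~v~~
~~~~~~~~
~~~~~~~~
[3] ~~~~~~~~
~~~~~~~~
~~~~~~~~
~~~~++~~
~~~~<+~~
~~~~~~~~
~~~~~~~~
[4] ~~~~~~~~
~~~~~~~~
~~~~~~~~
~~~~^+~~
~~~~++~~
~~~~~~~~
~~~~~~~~
[5] ~~~~~~~~
~~~~~~~~
~~~~~~~~
~~~<~+~~
~~~~++~~
~~~~~~~~
~~~~~~~~
[6] ~~~~~~~~
~~~~~~~~
~~~^~~~~
~~~+~+~~
~~~~++~~
~~~~~~~~
~~~~~~~~
[7] ~~~~~~~~
~~~~~~~~
~~~+>~~~
~~~+~+~~
~~~~++~~
~~~~~~~~
~~~~~~~~
[8] ~~~~~~~~
~~~~~~~~
~~~++~~~
~~~+v+~~
~~~~++~~
~~~~~~~~
~~~~~~~~
[9] ~~~~~~~~
~~~~~~~~
~~~++~~~
~~~<++~~
~~~~++~~
~~~~~~~~
~~~~~~~~
[10] ~~~~~~~~
~~~~~~~~
~~~++~~~
~~~~++~~
~~~v++~~
~~~~~~~~
~~~~~~~~
[11] ~~~~~~~~
~~~~~~~~
~~~++~~~
~~~~++~~
~~<+++~~
~~~~~~~~
~~~~~~~~
[12] ~~~~~~~~
~~~~~~~~
~~~++~~~
~~^~++~~
~~++++~~
~~~~~~~~
~~~~~~~~
[13] ~~~~~~~~
~~~~~~~~
~~~++~~~
~~+>++~~
~~++++~~
~~~~~~~~
~~~~~~~~
[14] ~~~~~~~~
~~~~~~~~
~~~++~~~
~~++++~~
~~+v++~~
~~~~~~~~
~~~~~~~~
[15] ~~~~~~~~
~~~~~~~~
~~~++~~~
~~++++~~
~~+~>+~~
~~~~~~~~
~~~~~~~~
[16] ~~~~~~~~
~~~~~~~~
~~~++~~~
~~++^+~~
~~+~~+~~
~~~~~~~~
~~~~~~~~
[17] ~~~~~~~~
~~~~~~~~
~~~++~~~
~~+<~+~~
~~+~~+~~
~~~~~~~~
~~~~~~~~
[18] ~~~~~~~~
~~~~~~~~
~~~++~~~
~~+~~+~~
~~+v~+~~
~~~~~~~~
~~~~~~~~
[19] ~~~~~~~~
~~~~~~~~
~~~++~~~
~~+~~+~~
~~<+~+~~
~~~~~~~~
~~~~~~~~
[20] ~~~~~~~~
~~~~~~~~
~~~++~~~
~~+~~+~~
~~~+~+~~
~~v~~~~~
~~~~~~~~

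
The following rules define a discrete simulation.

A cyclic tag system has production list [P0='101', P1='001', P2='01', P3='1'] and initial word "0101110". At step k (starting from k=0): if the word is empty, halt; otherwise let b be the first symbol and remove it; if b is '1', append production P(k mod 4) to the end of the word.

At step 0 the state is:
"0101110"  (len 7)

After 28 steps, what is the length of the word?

t=0: "0101110"  (len 7)
t=1: "101110"  (len 6)
t=2: "01110001"  (len 8)
t=3: "1110001"  (len 7)
t=4: "1100011"  (len 7)
t=5: "100011101"  (len 9)
t=6: "00011101001"  (len 11)
t=7: "0011101001"  (len 10)
t=8: "011101001"  (len 9)
t=9: "11101001"  (len 8)
t=10: "1101001001"  (len 10)
t=11: "10100100101"  (len 11)
t=12: "01001001011"  (len 11)
t=13: "1001001011"  (len 10)
t=14: "001001011001"  (len 12)
t=15: "01001011001"  (len 11)
t=16: "1001011001"  (len 10)
t=17: "001011001101"  (len 12)
t=18: "01011001101"  (len 11)
t=19: "1011001101"  (len 10)
t=20: "0110011011"  (len 10)
t=21: "110011011"  (len 9)
t=22: "10011011001"  (len 11)
t=23: "001101100101"  (len 12)
t=24: "01101100101"  (len 11)
t=25: "1101100101"  (len 10)
t=26: "101100101001"  (len 12)
t=27: "0110010100101"  (len 13)
t=28: "110010100101"  (len 12)

12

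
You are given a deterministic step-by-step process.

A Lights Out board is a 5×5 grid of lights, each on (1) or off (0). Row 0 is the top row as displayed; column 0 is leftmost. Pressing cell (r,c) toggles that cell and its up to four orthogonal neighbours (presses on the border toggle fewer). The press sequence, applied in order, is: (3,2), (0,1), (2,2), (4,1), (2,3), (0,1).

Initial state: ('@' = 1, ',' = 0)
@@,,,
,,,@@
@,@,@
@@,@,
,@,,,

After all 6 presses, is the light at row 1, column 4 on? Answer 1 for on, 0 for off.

1

k=0  @@,,,
,,,@@
@,@,@
@@,@,
,@,,,
k=1  @@,,,
,,,@@
@,,,@
@,@,,
,@@,,
k=2  ,,@,,
,@,@@
@,,,@
@,@,,
,@@,,
k=3  ,,@,,
,@@@@
@@@@@
@,,,,
,@@,,
k=4  ,,@,,
,@@@@
@@@@@
@@,,,
@,,,,
k=5  ,,@,,
,@@,@
@@,,,
@@,@,
@,,,,
k=6  @@,,,
,,@,@
@@,,,
@@,@,
@,,,,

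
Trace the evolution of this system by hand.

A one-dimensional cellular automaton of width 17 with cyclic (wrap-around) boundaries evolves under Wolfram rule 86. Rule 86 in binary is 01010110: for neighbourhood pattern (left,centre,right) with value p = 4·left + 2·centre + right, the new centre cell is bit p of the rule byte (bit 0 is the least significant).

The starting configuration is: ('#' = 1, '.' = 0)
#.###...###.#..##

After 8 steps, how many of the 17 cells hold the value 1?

8

step 0: #.###...###.#..##
step 1: #...##.#..#.###..
step 2: ##.#.#.####...###
step 3: .#.#.#....##.#...
step 4: ##.#.##..#.#.##..
step 5: .#.#..####.#..###
step 6: .#.###...#.###..#
step 7: .#...##.##...####
step 8: .##.#.#..##.#...#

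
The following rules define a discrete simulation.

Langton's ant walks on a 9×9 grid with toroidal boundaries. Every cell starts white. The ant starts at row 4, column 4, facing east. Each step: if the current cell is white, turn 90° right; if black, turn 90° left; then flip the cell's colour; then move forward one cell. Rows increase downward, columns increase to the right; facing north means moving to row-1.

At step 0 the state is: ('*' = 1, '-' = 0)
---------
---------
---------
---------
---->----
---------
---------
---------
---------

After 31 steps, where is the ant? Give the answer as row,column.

2,3

[0] ---------
---------
---------
---------
---->----
---------
---------
---------
---------
[1] ---------
---------
---------
---------
----*----
----v----
---------
---------
---------
[2] ---------
---------
---------
---------
----*----
---<*----
---------
---------
---------
[3] ---------
---------
---------
---------
---^*----
---**----
---------
---------
---------
[4] ---------
---------
---------
---------
---*>----
---**----
---------
---------
---------
[5] ---------
---------
---------
----^----
---*-----
---**----
---------
---------
---------
[6] ---------
---------
---------
----*>---
---*-----
---**----
---------
---------
---------
[7] ---------
---------
---------
----**---
---*-v---
---**----
---------
---------
---------
[8] ---------
---------
---------
----**---
---*<*---
---**----
---------
---------
---------
[9] ---------
---------
---------
----^*---
---***---
---**----
---------
---------
---------
[10] ---------
---------
---------
---<-*---
---***---
---**----
---------
---------
---------
[11] ---------
---------
---^-----
---*-*---
---***---
---**----
---------
---------
---------
[12] ---------
---------
---*>----
---*-*---
---***---
---**----
---------
---------
---------
[13] ---------
---------
---**----
---*v*---
---***---
---**----
---------
---------
---------
[14] ---------
---------
---**----
---<**---
---***---
---**----
---------
---------
---------
[15] ---------
---------
---**----
----**---
---v**---
---**----
---------
---------
---------
[16] ---------
---------
---**----
----**---
---->*---
---**----
---------
---------
---------
[17] ---------
---------
---**----
----^*---
-----*---
---**----
---------
---------
---------
[18] ---------
---------
---**----
---<-*---
-----*---
---**----
---------
---------
---------
[19] ---------
---------
---^*----
---*-*---
-----*---
---**----
---------
---------
---------
[20] ---------
---------
--<-*----
---*-*---
-----*---
---**----
---------
---------
---------
[21] ---------
--^------
--*-*----
---*-*---
-----*---
---**----
---------
---------
---------
[22] ---------
--*>-----
--*-*----
---*-*---
-----*---
---**----
---------
---------
---------
[23] ---------
--**-----
--*v*----
---*-*---
-----*---
---**----
---------
---------
---------
[24] ---------
--**-----
--<**----
---*-*---
-----*---
---**----
---------
---------
---------
[25] ---------
--**-----
---**----
--v*-*---
-----*---
---**----
---------
---------
---------
[26] ---------
--**-----
---**----
-<**-*---
-----*---
---**----
---------
---------
---------
[27] ---------
--**-----
-^-**----
-***-*---
-----*---
---**----
---------
---------
---------
[28] ---------
--**-----
-*>**----
-***-*---
-----*---
---**----
---------
---------
---------
[29] ---------
--**-----
-****----
-*v*-*---
-----*---
---**----
---------
---------
---------
[30] ---------
--**-----
-****----
-*->-*---
-----*---
---**----
---------
---------
---------
[31] ---------
--**-----
-**^*----
-*---*---
-----*---
---**----
---------
---------
---------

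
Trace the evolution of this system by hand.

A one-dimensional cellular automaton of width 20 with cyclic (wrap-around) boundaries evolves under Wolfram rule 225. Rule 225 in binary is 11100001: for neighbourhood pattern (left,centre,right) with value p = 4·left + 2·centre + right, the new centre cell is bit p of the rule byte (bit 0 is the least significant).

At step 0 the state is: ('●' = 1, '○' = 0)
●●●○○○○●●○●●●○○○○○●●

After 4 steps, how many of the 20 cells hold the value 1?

8

t=0: ●●●○○○○●●○●●●○○○○○●●
t=1: ●●●○●●○○●●○●●○●●●○○●
t=2: ●●●●○●○○○●●○●●○●●○○○
t=3: ○●●●●○○●○○●●○●●○●○●○
t=4: ○○●●●○○○○○○●●○●●○●○○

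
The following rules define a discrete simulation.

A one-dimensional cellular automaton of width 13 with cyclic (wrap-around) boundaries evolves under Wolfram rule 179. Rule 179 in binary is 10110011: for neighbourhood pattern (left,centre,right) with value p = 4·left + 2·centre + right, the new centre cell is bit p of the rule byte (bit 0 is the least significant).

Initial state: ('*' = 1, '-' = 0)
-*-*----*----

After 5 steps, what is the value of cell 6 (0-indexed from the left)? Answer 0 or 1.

0

0) -*-*----*----
1) *-*-****-****
2) -*-*-**-*-***
3) *-*-*--*-*-*-
4) -*-*-**-*-*-*
5) *-*-*--*-*-*-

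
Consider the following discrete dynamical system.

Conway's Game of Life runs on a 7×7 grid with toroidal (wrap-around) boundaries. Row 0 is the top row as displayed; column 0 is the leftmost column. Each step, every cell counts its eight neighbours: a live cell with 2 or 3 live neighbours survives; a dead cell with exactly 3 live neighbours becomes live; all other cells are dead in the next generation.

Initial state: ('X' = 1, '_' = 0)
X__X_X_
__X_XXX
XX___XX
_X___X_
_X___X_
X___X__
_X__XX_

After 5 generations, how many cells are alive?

2

gen 0: X__X_X_
__X_XXX
XX___XX
_X___X_
_X___X_
X___X__
_X__XX_
gen 1: XXXX___
__XX___
_XX____
_XX_XX_
XX__XXX
XX__X_X
XX_X_X_
gen 2: X_____X
X______
____X__
____X__
_______
___X___
___X_X_
gen 3: X_____X
X_____X
_______
_______
_______
____X__
____X_X
gen 4: _______
X_____X
_______
_______
_______
_____X_
X_____X
gen 5: _______
_______
_______
_______
_______
______X
______X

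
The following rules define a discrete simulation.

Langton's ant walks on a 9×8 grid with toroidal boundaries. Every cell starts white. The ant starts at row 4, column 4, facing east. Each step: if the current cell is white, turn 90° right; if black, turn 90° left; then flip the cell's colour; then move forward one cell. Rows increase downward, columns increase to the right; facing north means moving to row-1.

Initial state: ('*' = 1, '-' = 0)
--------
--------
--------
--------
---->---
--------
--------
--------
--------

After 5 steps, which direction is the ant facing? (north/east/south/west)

north

k=0  --------
--------
--------
--------
---->---
--------
--------
--------
--------
k=1  --------
--------
--------
--------
----*---
----v---
--------
--------
--------
k=2  --------
--------
--------
--------
----*---
---<*---
--------
--------
--------
k=3  --------
--------
--------
--------
---^*---
---**---
--------
--------
--------
k=4  --------
--------
--------
--------
---*>---
---**---
--------
--------
--------
k=5  --------
--------
--------
----^---
---*----
---**---
--------
--------
--------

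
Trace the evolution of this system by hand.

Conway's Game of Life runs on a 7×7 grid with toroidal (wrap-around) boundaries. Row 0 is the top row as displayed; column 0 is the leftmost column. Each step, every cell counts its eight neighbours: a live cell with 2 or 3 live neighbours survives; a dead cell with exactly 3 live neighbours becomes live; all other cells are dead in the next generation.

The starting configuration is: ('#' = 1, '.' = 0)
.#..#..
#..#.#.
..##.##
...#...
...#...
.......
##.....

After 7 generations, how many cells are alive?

8

0) .#..#..
#..#.#.
..##.##
...#...
...#...
.......
##.....
1) .##.#.#
##.#.#.
..##.##
...#...
.......
.......
##.....
2) ...####
.......
##.#.##
..###..
.......
.......
###....
3) #######
..##...
##.#.##
#######
...#...
.#.....
#######
4) .......
.......
.......
.......
...#.##
.#...##
.......
5) .......
.......
.......
.......
#...###
#...###
.......
6) .......
.......
.......
.....##
#...#..
#...#..
.....##
7) .......
.......
.......
.....##
#...#..
#...#..
.....##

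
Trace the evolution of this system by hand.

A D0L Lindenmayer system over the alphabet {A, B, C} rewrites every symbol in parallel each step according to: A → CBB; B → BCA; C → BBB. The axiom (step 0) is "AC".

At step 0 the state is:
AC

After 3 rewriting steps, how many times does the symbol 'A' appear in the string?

t=0: AC
t=1: CBBBBB
t=2: BBBBCABCABCABCABCA
t=3: BCABCABCABCABBBCBBBCABBBCBBBCABBBCBBBCABBBCBBBCABBBCBB

8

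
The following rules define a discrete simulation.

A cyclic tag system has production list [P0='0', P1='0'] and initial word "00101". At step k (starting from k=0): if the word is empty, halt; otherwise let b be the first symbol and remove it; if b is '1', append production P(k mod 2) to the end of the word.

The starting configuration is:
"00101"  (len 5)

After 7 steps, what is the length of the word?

0

k=0  "00101"  (len 5)
k=1  "0101"  (len 4)
k=2  "101"  (len 3)
k=3  "010"  (len 3)
k=4  "10"  (len 2)
k=5  "00"  (len 2)
k=6  "0"  (len 1)
k=7  (halted — word empty)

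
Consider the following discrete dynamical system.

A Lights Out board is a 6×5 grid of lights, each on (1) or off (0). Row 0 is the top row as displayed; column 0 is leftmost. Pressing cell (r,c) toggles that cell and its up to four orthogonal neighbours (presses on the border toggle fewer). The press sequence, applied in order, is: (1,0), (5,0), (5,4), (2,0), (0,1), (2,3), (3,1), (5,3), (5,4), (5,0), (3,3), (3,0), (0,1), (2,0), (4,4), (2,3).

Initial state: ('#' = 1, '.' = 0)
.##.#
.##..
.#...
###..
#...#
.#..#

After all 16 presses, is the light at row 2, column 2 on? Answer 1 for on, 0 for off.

0

gen 0: .##.#
.##..
.#...
###..
#...#
.#..#
gen 1: ###.#
#.#..
##...
###..
#...#
.#..#
gen 2: ###.#
#.#..
##...
###..
....#
#...#
gen 3: ###.#
#.#..
##...
###..
.....
#..#.
gen 4: ###.#
..#..
.....
.##..
.....
#..#.
gen 5: ....#
.##..
.....
.##..
.....
#..#.
gen 6: ....#
.###.
..###
.###.
.....
#..#.
gen 7: ....#
.###.
.####
#..#.
.#...
#..#.
gen 8: ....#
.###.
.####
#..#.
.#.#.
#.#.#
gen 9: ....#
.###.
.####
#..#.
.#.##
#.##.
gen 10: ....#
.###.
.####
#..#.
##.##
.###.
gen 11: ....#
.###.
.##.#
#.#.#
##..#
.###.
gen 12: ....#
.###.
###.#
.##.#
.#..#
.###.
gen 13: ###.#
..##.
###.#
.##.#
.#..#
.###.
gen 14: ###.#
#.##.
..#.#
###.#
.#..#
.###.
gen 15: ###.#
#.##.
..#.#
###..
.#.#.
.####
gen 16: ###.#
#.#..
...#.
####.
.#.#.
.####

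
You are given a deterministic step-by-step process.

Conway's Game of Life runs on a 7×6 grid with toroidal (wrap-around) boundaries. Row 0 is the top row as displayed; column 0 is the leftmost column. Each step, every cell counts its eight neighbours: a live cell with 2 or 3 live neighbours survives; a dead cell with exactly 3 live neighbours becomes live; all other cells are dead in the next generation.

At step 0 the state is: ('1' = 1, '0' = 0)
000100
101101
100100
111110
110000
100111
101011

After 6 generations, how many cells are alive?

0) 000100
101101
100100
111110
110000
100111
101011
1) 000000
111101
000000
000110
000000
001100
111000
2) 000101
111000
110001
000000
001010
001100
011100
3) 000110
001010
001001
110001
001000
000010
010000
4) 001110
001011
001111
111001
110001
000000
000110
5) 001000
010000
000000
000000
001001
100011
001010
6) 011100
000000
000000
000000
100011
110010
010010

11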